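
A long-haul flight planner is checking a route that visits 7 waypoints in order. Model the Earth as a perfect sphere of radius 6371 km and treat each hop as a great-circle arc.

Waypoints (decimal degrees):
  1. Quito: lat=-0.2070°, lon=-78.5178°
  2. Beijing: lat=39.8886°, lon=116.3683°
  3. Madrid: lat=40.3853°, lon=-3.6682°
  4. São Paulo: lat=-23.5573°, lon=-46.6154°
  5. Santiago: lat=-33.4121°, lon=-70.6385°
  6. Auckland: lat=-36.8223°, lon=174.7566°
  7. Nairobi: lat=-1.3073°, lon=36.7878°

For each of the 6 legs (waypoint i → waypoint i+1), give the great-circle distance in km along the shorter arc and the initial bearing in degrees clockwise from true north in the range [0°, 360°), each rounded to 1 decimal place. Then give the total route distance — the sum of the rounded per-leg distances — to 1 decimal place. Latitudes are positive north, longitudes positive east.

Leg 1: dist=15351.6 km, bearing=342.8°
Leg 2: dist=9222.1 km, bearing=318.4°
Leg 3: dist=8383.7 km, bearing=220.2°
Leg 4: dist=2582.4 km, bearing=239.5°
Leg 5: dist=9677.3 km, bearing=226.8°
Leg 6: dist=13955.5 km, bearing=235.3°
Total: 59172.6 km

Leg 1: φ1=-0.0036128, φ2=0.6961874, Δφ=0.6998002, Δλ=3.4014041 rad; a=sin²(Δφ/2)+cosφ1·cosφ2·sin²(Δλ/2)=0.8719266345; c=2·atan2(√a, √(1-a))=2.409613743; dist=6371·c=15351.649 ≈ 15351.6 km; running total=15351.6 km
Leg 1 bearing: y=sinΔλ·cosφ2=-0.19711624, x=cosφ1·sinφ2-sinφ1·cosφ2·cosΔλ=0.63861373; θ=atan2(y, x)=-17.1535° <0 so +360° → 342.8465° ≈ 342.8°
Leg 2: φ1=0.6961874, φ2=0.7048565, Δφ=0.0086691, Δλ=-2.0950321 rad; a=sin²(Δφ/2)+cosφ1·cosφ2·sin²(Δλ/2)=0.4385177799; c=2·atan2(√a, √(1-a))=1.447519883; dist=6371·c=9222.149 ≈ 9222.1 km; running total=24573.7 km
Leg 2 bearing: y=sinΔλ·cosφ2=-0.65941275, x=cosφ1·sinφ2-sinφ1·cosφ2·cosΔλ=0.74165664; θ=atan2(y, x)=-41.6405° <0 so +360° → 318.3595° ≈ 318.4°
Leg 3: φ1=0.7048565, φ2=-0.4111524, Δφ=-1.1160089, Δλ=-0.7495700 rad; a=sin²(Δφ/2)+cosφ1·cosφ2·sin²(Δλ/2)=0.3739327656; c=2·atan2(√a, √(1-a))=1.315910972; dist=6371·c=8383.669 ≈ 8383.7 km; running total=32957.4 km
Leg 3 bearing: y=sinΔλ·cosφ2=-0.62454312, x=cosφ1·sinφ2-sinφ1·cosφ2·cosΔλ=-0.73917122; θ=atan2(y, x)=-139.8047° <0 so +360° → 220.1953° ≈ 220.2°
Leg 4: φ1=-0.4111524, φ2=-0.5831512, Δφ=-0.1719987, Δλ=-0.4192822 rad; a=sin²(Δφ/2)+cosφ1·cosφ2·sin²(Δλ/2)=0.0405164676; c=2·atan2(√a, √(1-a))=0.405343329; dist=6371·c=2582.442 ≈ 2582.4 km; running total=35539.8 km
Leg 4 bearing: y=sinΔλ·cosφ2=-0.33982334, x=cosφ1·sinφ2-sinφ1·cosφ2·cosΔλ=-0.20004907; θ=atan2(y, x)=-120.4847° <0 so +360° → 239.5153° ≈ 239.5°
Leg 5: φ1=-0.5831512, φ2=-0.6426704, Δφ=-0.0595192, Δλ=4.2829525 rad; a=sin²(Δφ/2)+cosφ1·cosφ2·sin²(Δλ/2)=0.4740915486; c=2·atan2(√a, √(1-a))=1.518956208; dist=6371·c=9677.270 ≈ 9677.3 km; running total=45217.1 km
Leg 5 bearing: y=sinΔλ·cosφ2=-0.72781334, x=cosφ1·sinφ2-sinφ1·cosφ2·cosΔλ=-0.68381486; θ=atan2(y, x)=-133.2147° <0 so +360° → 226.7853° ≈ 226.8°
Leg 6: φ1=-0.6426704, φ2=-0.0228167, Δφ=0.6198537, Δλ=-2.4080098 rad; a=sin²(Δφ/2)+cosφ1·cosφ2·sin²(Δλ/2)=0.7903829391; c=2·atan2(√a, √(1-a))=2.190465503; dist=6371·c=13955.456 ≈ 13955.5 km; running total=59172.6 km
Leg 6 bearing: y=sinΔλ·cosφ2=-0.66936091, x=cosφ1·sinφ2-sinφ1·cosφ2·cosΔλ=-0.46332167; θ=atan2(y, x)=-124.6904° <0 so +360° → 235.3096° ≈ 235.3°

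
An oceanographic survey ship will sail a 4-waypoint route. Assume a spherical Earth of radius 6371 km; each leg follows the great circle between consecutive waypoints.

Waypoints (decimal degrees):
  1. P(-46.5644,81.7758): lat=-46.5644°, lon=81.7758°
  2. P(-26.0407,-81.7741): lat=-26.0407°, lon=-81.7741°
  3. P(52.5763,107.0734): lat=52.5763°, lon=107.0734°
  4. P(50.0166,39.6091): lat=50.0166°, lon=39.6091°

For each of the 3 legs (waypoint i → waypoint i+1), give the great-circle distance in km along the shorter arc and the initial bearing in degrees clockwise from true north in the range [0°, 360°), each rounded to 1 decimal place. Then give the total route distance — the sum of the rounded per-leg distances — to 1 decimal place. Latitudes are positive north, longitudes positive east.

Leg 1: φ1=-0.8127021, φ2=-0.4544960, Δφ=0.3582061, Δλ=-2.8544842 rad; a=sin²(Δφ/2)+cosφ1·cosφ2·sin²(Δλ/2)=0.6368348340; c=2·atan2(√a, √(1-a))=1.848002622; dist=6371·c=11773.625 ≈ 11773.6 km; running total=11773.6 km
Leg 1 bearing: y=sinΔλ·cosφ2=-0.25443242, x=cosφ1·sinφ2-sinφ1·cosφ2·cosΔλ=-0.92756081; θ=atan2(y, x)=-164.6609° <0 so +360° → 195.3391° ≈ 195.3°
Leg 2: φ1=-0.4544960, φ2=0.9176295, Δφ=1.3721255, Δλ=3.2960107 rad; a=sin²(Δφ/2)+cosφ1·cosφ2·sin²(Δλ/2)=0.9440800359; c=2·atan2(√a, √(1-a))=2.664121974; dist=6371·c=16973.121 ≈ 16973.1 km; running total=28746.7 km
Leg 2 bearing: y=sinΔλ·cosφ2=-0.09346801, x=cosφ1·sinφ2-sinφ1·cosφ2·cosΔλ=0.44992824; θ=atan2(y, x)=-11.7357° <0 so +360° → 348.2643° ≈ 348.3°
Leg 3: φ1=0.9176295, φ2=0.8729544, Δφ=-0.0446752, Δλ=-1.1774742 rad; a=sin²(Δφ/2)+cosφ1·cosφ2·sin²(Δλ/2)=0.1209144678; c=2·atan2(√a, √(1-a))=0.710292681; dist=6371·c=4525.275 ≈ 4525.3 km; running total=33272.0 km
Leg 3 bearing: y=sinΔλ·cosφ2=-0.59349991, x=cosφ1·sinφ2-sinφ1·cosφ2·cosΔλ=0.27006386; θ=atan2(y, x)=-65.5328° <0 so +360° → 294.4672° ≈ 294.5°

Leg 1: dist=11773.6 km, bearing=195.3°
Leg 2: dist=16973.1 km, bearing=348.3°
Leg 3: dist=4525.3 km, bearing=294.5°
Total: 33272.0 km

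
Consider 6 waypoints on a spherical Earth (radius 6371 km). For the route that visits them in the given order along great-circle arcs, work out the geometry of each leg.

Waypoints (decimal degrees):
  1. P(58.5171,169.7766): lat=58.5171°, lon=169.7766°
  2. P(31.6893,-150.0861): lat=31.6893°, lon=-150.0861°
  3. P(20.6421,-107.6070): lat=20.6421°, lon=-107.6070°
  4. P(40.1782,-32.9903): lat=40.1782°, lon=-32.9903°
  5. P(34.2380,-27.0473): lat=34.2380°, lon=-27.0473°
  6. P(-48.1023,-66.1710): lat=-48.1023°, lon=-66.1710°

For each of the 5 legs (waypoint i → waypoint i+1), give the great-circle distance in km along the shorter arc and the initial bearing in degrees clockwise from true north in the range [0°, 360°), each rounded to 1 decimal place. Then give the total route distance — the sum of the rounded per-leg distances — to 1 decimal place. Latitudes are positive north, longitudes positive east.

Leg 1: dist=4228.5 km, bearing=117.1°
Leg 2: dist=4383.8 km, bearing=95.7°
Leg 3: dist=7266.3 km, bearing=54.1°
Leg 4: dist=844.1 km, bearing=139.6°
Leg 5: dist=9947.0 km, bearing=204.9°
Total: 26669.7 km

Leg 1: φ1=1.0213161, φ2=0.5530826, Δφ=-0.4682334, Δλ=-5.5826573 rad; a=sin²(Δφ/2)+cosφ1·cosφ2·sin²(Δλ/2)=0.1061421178; c=2·atan2(√a, √(1-a))=0.663704111; dist=6371·c=4228.459 ≈ 4228.5 km; running total=4228.5 km
Leg 1 bearing: y=sinΔλ·cosφ2=0.54851435, x=cosφ1·sinφ2-sinφ1·cosφ2·cosΔλ=-0.28042090; θ=atan2(y, x)=117.0778° ≈ 117.1°
Leg 2: φ1=0.5530826, φ2=0.3602726, Δφ=-0.1928100, Δλ=0.7414002 rad; a=sin²(Δφ/2)+cosφ1·cosφ2·sin²(Δλ/2)=0.1137676691; c=2·atan2(√a, √(1-a))=0.688083279; dist=6371·c=4383.779 ≈ 4383.8 km; running total=8612.3 km
Leg 2 bearing: y=sinΔλ·cosφ2=0.63196611, x=cosφ1·sinφ2-sinφ1·cosφ2·cosΔλ=-0.06258738; θ=atan2(y, x)=95.6559° ≈ 95.7°
Leg 3: φ1=0.3602726, φ2=0.7012419, Δφ=0.3409693, Δλ=1.3023071 rad; a=sin²(Δφ/2)+cosφ1·cosφ2·sin²(Δλ/2)=0.2914452307; c=2·atan2(√a, √(1-a))=1.140533665; dist=6371·c=7266.340 ≈ 7266.3 km; running total=15878.6 km
Leg 3 bearing: y=sinΔλ·cosφ2=0.73666806, x=cosφ1·sinφ2-sinφ1·cosφ2·cosΔλ=0.53229672; θ=atan2(y, x)=54.1491° ≈ 54.1°
Leg 4: φ1=0.7012419, φ2=0.5975658, Δφ=-0.1036760, Δλ=0.1037249 rad; a=sin²(Δφ/2)+cosφ1·cosφ2·sin²(Δλ/2)=0.0043821805; c=2·atan2(√a, √(1-a))=0.132492969; dist=6371·c=844.113 ≈ 844.1 km; running total=16722.7 km
Leg 4 bearing: y=sinΔλ·cosφ2=0.08559650, x=cosφ1·sinφ2-sinφ1·cosφ2·cosΔλ=-0.10062379; θ=atan2(y, x)=139.6136° ≈ 139.6°
Leg 5: φ1=0.5975658, φ2=-0.8395435, Δφ=-1.4371093, Δλ=-0.6828374 rad; a=sin²(Δφ/2)+cosφ1·cosφ2·sin²(Δλ/2)=0.4952473420; c=2·atan2(√a, √(1-a))=1.561290868; dist=6371·c=9946.984 ≈ 9947.0 km; running total=26669.7 km
Leg 5 bearing: y=sinΔλ·cosφ2=-0.42138132, x=cosφ1·sinφ2-sinφ1·cosφ2·cosΔλ=-0.90683374; θ=atan2(y, x)=-155.0770° <0 so +360° → 204.9230° ≈ 204.9°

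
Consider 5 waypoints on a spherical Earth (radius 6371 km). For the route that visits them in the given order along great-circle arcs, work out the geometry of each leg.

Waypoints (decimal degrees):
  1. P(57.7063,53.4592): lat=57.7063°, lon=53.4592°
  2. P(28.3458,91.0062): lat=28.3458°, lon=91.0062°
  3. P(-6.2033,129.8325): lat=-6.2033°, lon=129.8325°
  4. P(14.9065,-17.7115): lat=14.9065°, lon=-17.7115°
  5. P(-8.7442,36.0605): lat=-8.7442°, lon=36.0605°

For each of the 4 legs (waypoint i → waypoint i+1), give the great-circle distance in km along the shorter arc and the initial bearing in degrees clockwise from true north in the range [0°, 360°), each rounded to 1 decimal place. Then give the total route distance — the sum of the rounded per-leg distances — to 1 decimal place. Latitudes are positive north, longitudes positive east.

Leg 1: φ1=1.0071649, φ2=0.4947275, Δφ=-0.5124374, Δλ=0.6553188 rad; a=sin²(Δφ/2)+cosφ1·cosφ2·sin²(Δλ/2)=0.1129241479; c=2·atan2(√a, √(1-a))=0.685422452; dist=6371·c=4366.826 ≈ 4366.8 km; running total=4366.8 km
Leg 1 bearing: y=sinΔλ·cosφ2=0.53634236, x=cosφ1·sinφ2-sinφ1·cosφ2·cosΔλ=-0.33619341; θ=atan2(y, x)=122.0806° ≈ 122.1°
Leg 2: φ1=0.4947275, φ2=-0.1082680, Δφ=-0.6029955, Δλ=0.6776468 rad; a=sin²(Δφ/2)+cosφ1·cosφ2·sin²(Δλ/2)=0.1848391750; c=2·atan2(√a, √(1-a))=0.888828866; dist=6371·c=5662.729 ≈ 5662.7 km; running total=10029.5 km
Leg 2 bearing: y=sinΔλ·cosφ2=0.62329046, x=cosφ1·sinφ2-sinφ1·cosφ2·cosΔλ=-0.46282137; θ=atan2(y, x)=126.5956° ≈ 126.6°
Leg 3: φ1=-0.1082680, φ2=0.2601675, Δφ=0.3684355, Δλ=-2.5751286 rad; a=sin²(Δφ/2)+cosφ1·cosφ2·sin²(Δλ/2)=0.9192147636; c=2·atan2(√a, √(1-a))=2.565191581; dist=6371·c=16342.836 ≈ 16342.8 km; running total=26372.3 km
Leg 3 bearing: y=sinΔλ·cosφ2=-0.51859178, x=cosφ1·sinφ2-sinφ1·cosφ2·cosΔλ=0.16762606; θ=atan2(y, x)=-72.0874° <0 so +360° → 287.9126° ≈ 287.9°
Leg 4: φ1=0.2601675, φ2=-0.1526151, Δφ=-0.4127826, Δλ=0.9384984 rad; a=sin²(Δφ/2)+cosφ1·cosφ2·sin²(Δλ/2)=0.2373169775; c=2·atan2(√a, √(1-a))=1.017651073; dist=6371·c=6483.455 ≈ 6483.5 km; running total=32855.8 km
Leg 4 bearing: y=sinΔλ·cosφ2=0.79729557, x=cosφ1·sinφ2-sinφ1·cosφ2·cosΔλ=-0.29717048; θ=atan2(y, x)=110.4416° ≈ 110.4°

Leg 1: dist=4366.8 km, bearing=122.1°
Leg 2: dist=5662.7 km, bearing=126.6°
Leg 3: dist=16342.8 km, bearing=287.9°
Leg 4: dist=6483.5 km, bearing=110.4°
Total: 32855.8 km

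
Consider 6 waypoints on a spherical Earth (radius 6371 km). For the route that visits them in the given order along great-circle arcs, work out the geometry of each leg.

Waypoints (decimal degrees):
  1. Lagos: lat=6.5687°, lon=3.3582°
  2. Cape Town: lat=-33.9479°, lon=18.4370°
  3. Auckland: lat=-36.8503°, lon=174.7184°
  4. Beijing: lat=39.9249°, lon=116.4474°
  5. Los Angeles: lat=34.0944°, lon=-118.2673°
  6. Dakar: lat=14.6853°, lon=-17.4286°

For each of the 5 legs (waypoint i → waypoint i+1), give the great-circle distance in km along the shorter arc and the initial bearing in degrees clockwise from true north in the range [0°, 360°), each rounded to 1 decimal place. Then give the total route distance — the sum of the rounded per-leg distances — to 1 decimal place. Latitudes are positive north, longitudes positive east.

Leg 1: dist=4776.8 km, bearing=161.5°
Leg 2: dist=11768.0 km, bearing=160.5°
Leg 3: dist=10403.9 km, bearing=319.2°
Leg 4: dist=10052.7 km, bearing=42.5°
Leg 5: dist=10061.9 km, bearing=71.8°
Total: 47063.3 km

Leg 1: φ1=0.1146454, φ2=-0.5925026, Δφ=-0.7071481, Δλ=0.2631747 rad; a=sin²(Δφ/2)+cosφ1·cosφ2·sin²(Δλ/2)=0.1340784276; c=2·atan2(√a, √(1-a))=0.749773642; dist=6371·c=4776.808 ≈ 4776.8 km; running total=4776.8 km
Leg 1 bearing: y=sinΔλ·cosφ2=0.21580404, x=cosφ1·sinφ2-sinφ1·cosφ2·cosΔλ=-0.64640098; θ=atan2(y, x)=161.5382° ≈ 161.5°
Leg 2: φ1=-0.5925026, φ2=-0.6431591, Δφ=-0.0506564, Δλ=2.7276250 rad; a=sin²(Δφ/2)+cosφ1·cosφ2·sin²(Δλ/2)=0.6364129621; c=2·atan2(√a, √(1-a))=1.847125498; dist=6371·c=11768.037 ≈ 11768.0 km; running total=16544.8 km
Leg 2 bearing: y=sinΔλ·cosφ2=0.32187854, x=cosφ1·sinφ2-sinφ1·cosφ2·cosΔλ=-0.90662022; θ=atan2(y, x)=160.4535° ≈ 160.5°
Leg 3: φ1=-0.6431591, φ2=0.6968210, Δφ=1.3399800, Δλ=-1.0170208 rad; a=sin²(Δφ/2)+cosφ1·cosφ2·sin²(Δλ/2)=0.5310828125; c=2·atan2(√a, √(1-a))=1.633002062; dist=6371·c=10403.856 ≈ 10403.9 km; running total=26948.7 km
Leg 3 bearing: y=sinΔλ·cosφ2=-0.65227135, x=cosφ1·sinφ2-sinφ1·cosφ2·cosΔλ=0.75543201; θ=atan2(y, x)=-40.8087° <0 so +360° → 319.1913° ≈ 319.2°
Leg 4: φ1=0.6968210, φ2=0.5950595, Δφ=-0.1017614, Δλ=-4.0965443 rad; a=sin²(Δφ/2)+cosφ1·cosφ2·sin²(Δλ/2)=0.5035452629; c=2·atan2(√a, √(1-a))=1.577886912; dist=6371·c=10052.718 ≈ 10052.7 km; running total=37001.4 km
Leg 4 bearing: y=sinΔλ·cosφ2=0.67597864, x=cosφ1·sinφ2-sinφ1·cosφ2·cosΔλ=0.73688711; θ=atan2(y, x)=42.5315° ≈ 42.5°
Leg 5: φ1=0.5950595, φ2=0.2563068, Δφ=-0.3387527, Δλ=1.7599673 rad; a=sin²(Δφ/2)+cosφ1·cosφ2·sin²(Δλ/2)=0.5042643683; c=2·atan2(√a, √(1-a))=1.579325167; dist=6371·c=10061.881 ≈ 10061.9 km; running total=47063.3 km
Leg 5 bearing: y=sinΔλ·cosφ2=0.95007605, x=cosφ1·sinφ2-sinφ1·cosφ2·cosΔλ=0.31190183; θ=atan2(y, x)=71.8254° ≈ 71.8°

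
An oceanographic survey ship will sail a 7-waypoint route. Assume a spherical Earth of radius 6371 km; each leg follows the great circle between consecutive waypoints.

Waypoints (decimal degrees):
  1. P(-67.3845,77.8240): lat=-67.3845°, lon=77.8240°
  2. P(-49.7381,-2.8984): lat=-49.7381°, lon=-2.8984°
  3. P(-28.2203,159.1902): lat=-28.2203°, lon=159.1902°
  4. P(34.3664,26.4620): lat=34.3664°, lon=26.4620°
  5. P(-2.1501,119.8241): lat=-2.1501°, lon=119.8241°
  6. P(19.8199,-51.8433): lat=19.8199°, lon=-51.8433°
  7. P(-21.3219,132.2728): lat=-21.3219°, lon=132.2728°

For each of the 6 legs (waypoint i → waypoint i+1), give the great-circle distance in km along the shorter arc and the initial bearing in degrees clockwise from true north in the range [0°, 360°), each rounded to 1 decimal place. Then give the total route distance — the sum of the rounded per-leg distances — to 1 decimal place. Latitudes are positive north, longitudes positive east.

Leg 1: dist=4657.4 km, bearing=252.8°
Leg 2: dist=11167.2 km, bearing=164.0°
Leg 3: dist=15511.9 km, bearing=291.0°
Leg 4: dist=10451.0 km, bearing=89.9°
Leg 5: dist=17851.7 km, bearing=335.8°
Leg 6: dist=19555.2 km, bearing=248.0°
Total: 79194.4 km

Leg 1: φ1=-1.1760814, φ2=-0.8680936, Δφ=0.3079878, Δλ=-1.4088717 rad; a=sin²(Δφ/2)+cosφ1·cosφ2·sin²(Δλ/2)=0.1277562958; c=2·atan2(√a, √(1-a))=0.731029585; dist=6371·c=4657.389 ≈ 4657.4 km; running total=4657.4 km
Leg 1 bearing: y=sinΔλ·cosφ2=-0.63782835, x=cosφ1·sinφ2-sinφ1·cosφ2·cosΔλ=-0.19726504; θ=atan2(y, x)=-107.1856° <0 so +360° → 252.8144° ≈ 252.8°
Leg 2: φ1=-0.8680936, φ2=-0.4925372, Δφ=0.3755565, Δλ=2.8289797 rad; a=sin²(Δφ/2)+cosφ1·cosφ2·sin²(Δλ/2)=0.5905109038; c=2·atan2(√a, √(1-a))=1.752821651; dist=6371·c=11167.227 ≈ 11167.2 km; running total=15824.6 km
Leg 2 bearing: y=sinΔλ·cosφ2=0.27098980, x=cosφ1·sinφ2-sinφ1·cosφ2·cosΔλ=-0.94540766; θ=atan2(y, x)=164.0057° ≈ 164.0°
Leg 3: φ1=-0.4925372, φ2=0.5998068, Δφ=1.0923440, Δλ=-2.3165441 rad; a=sin²(Δφ/2)+cosφ1·cosφ2·sin²(Δλ/2)=0.8802156720; c=2·atan2(√a, √(1-a))=2.434773384; dist=6371·c=15511.941 ≈ 15511.9 km; running total=31336.5 km
Leg 3 bearing: y=sinΔλ·cosφ2=-0.60635575, x=cosφ1·sinφ2-sinφ1·cosφ2·cosΔλ=0.23254436; θ=atan2(y, x)=-69.0176° <0 so +360° → 290.9824° ≈ 291.0°
Leg 4: φ1=0.5998068, φ2=-0.0375263, Δφ=-0.6373332, Δλ=1.6294760 rad; a=sin²(Δφ/2)+cosφ1·cosφ2·sin²(Δλ/2)=0.5347764930; c=2·atan2(√a, √(1-a))=1.640405514; dist=6371·c=10451.024 ≈ 10451.0 km; running total=41787.5 km
Leg 4 bearing: y=sinΔλ·cosφ2=0.99757602, x=cosφ1·sinφ2-sinφ1·cosφ2·cosΔλ=0.00211276; θ=atan2(y, x)=89.8787° ≈ 89.9°
Leg 5: φ1=-0.0375263, φ2=0.3459225, Δφ=0.3834488, Δλ=-2.9961613 rad; a=sin²(Δφ/2)+cosφ1·cosφ2·sin²(Δλ/2)=0.9714487110; c=2·atan2(√a, √(1-a))=2.802020985; dist=6371·c=17851.676 ≈ 17851.7 km; running total=59639.2 km
Leg 5 bearing: y=sinΔλ·cosφ2=-0.13633463, x=cosφ1·sinφ2-sinφ1·cosφ2·cosΔλ=0.30390347; θ=atan2(y, x)=-24.1616° <0 so +360° → 335.8384° ≈ 335.8°
Leg 6: φ1=0.3459225, φ2=-0.3721374, Δφ=-0.7180599, Δλ=3.2134322 rad; a=sin²(Δφ/2)+cosφ1·cosφ2·sin²(Δλ/2)=0.9986979741; c=2·atan2(√a, √(1-a))=3.069409792; dist=6371·c=19555.210 ≈ 19555.2 km; running total=79194.4 km
Leg 6 bearing: y=sinΔλ·cosφ2=-0.06686470, x=cosφ1·sinφ2-sinφ1·cosφ2·cosΔλ=-0.02702655; θ=atan2(y, x)=-112.0084° <0 so +360° → 247.9916° ≈ 248.0°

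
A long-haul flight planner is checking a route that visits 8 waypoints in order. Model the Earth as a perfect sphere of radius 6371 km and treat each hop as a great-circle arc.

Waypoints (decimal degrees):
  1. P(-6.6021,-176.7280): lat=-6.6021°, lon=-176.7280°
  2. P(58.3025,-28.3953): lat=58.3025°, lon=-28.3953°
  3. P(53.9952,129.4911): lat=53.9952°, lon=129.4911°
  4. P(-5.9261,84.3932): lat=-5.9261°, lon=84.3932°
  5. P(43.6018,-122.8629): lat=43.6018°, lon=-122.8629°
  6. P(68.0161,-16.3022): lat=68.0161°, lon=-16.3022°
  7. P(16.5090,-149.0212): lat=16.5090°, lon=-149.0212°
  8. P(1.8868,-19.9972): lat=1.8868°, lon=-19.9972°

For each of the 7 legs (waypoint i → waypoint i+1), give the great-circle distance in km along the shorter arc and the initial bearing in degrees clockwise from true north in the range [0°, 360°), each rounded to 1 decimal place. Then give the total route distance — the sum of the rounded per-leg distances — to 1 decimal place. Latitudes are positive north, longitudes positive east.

Leg 1: φ1=-0.1152284, φ2=1.0175706, Δφ=1.1327990, Δλ=2.5888940 rad; a=sin²(Δφ/2)+cosφ1·cosφ2·sin²(Δλ/2)=0.7710304256; c=2·atan2(√a, √(1-a))=2.143683906; dist=6371·c=13657.410 ≈ 13657.4 km; running total=13657.4 km
Leg 1 bearing: y=sinΔλ·cosφ2=0.27584576, x=cosφ1·sinφ2-sinφ1·cosφ2·cosΔλ=0.79377525; θ=atan2(y, x)=19.1629° ≈ 19.2°
Leg 2: φ1=1.0175706, φ2=0.9423940, Δφ=-0.0751766, Δλ=2.7556375 rad; a=sin²(Δφ/2)+cosφ1·cosφ2·sin²(Δλ/2)=0.2989298398; c=2·atan2(√a, √(1-a))=1.156943006; dist=6371·c=7370.884 ≈ 7370.9 km; running total=21028.3 km
Leg 2 bearing: y=sinΔλ·cosφ2=0.22129385, x=cosφ1·sinφ2-sinφ1·cosφ2·cosΔλ=0.88843244; θ=atan2(y, x)=13.9868° ≈ 14.0°
Leg 3: φ1=0.9423940, φ2=-0.1034300, Δφ=-1.0458240, Δλ=-0.7871068 rad; a=sin²(Δφ/2)+cosφ1·cosφ2·sin²(Δλ/2)=0.3353880048; c=2·atan2(√a, √(1-a))=1.235314694; dist=6371·c=7870.190 ≈ 7870.2 km; running total=28898.5 km
Leg 3 bearing: y=sinΔλ·cosφ2=-0.70452866, x=cosφ1·sinφ2-sinφ1·cosφ2·cosΔλ=-0.62868986; θ=atan2(y, x)=-131.7443° <0 so +360° → 228.2557° ≈ 228.3°
Leg 4: φ1=-0.1034300, φ2=0.7609950, Δφ=0.8644249, Δλ=-3.6173013 rad; a=sin²(Δφ/2)+cosφ1·cosφ2·sin²(Δλ/2)=0.8557544711; c=2·atan2(√a, √(1-a))=2.362439627; dist=6371·c=15051.103 ≈ 15051.1 km; running total=43949.6 km
Leg 4 bearing: y=sinΔλ·cosφ2=0.33163802, x=cosφ1·sinφ2-sinφ1·cosφ2·cosΔλ=0.61949273; θ=atan2(y, x)=28.1618° ≈ 28.2°
Leg 5: φ1=0.7609950, φ2=1.1871049, Δφ=0.4261099, Δλ=1.8598351 rad; a=sin²(Δφ/2)+cosφ1·cosφ2·sin²(Δλ/2)=0.2188846067; c=2·atan2(√a, √(1-a))=0.973715484; dist=6371·c=6203.541 ≈ 6203.5 km; running total=50153.1 km
Leg 5 bearing: y=sinΔλ·cosφ2=0.35881753, x=cosφ1·sinφ2-sinφ1·cosφ2·cosΔλ=0.74508155; θ=atan2(y, x)=25.7146° ≈ 25.7°
Leg 6: φ1=1.1871049, φ2=0.2881364, Δφ=-0.8989685, Δλ=-2.3163835 rad; a=sin²(Δφ/2)+cosφ1·cosφ2·sin²(Δλ/2)=0.4899921228; c=2·atan2(√a, √(1-a))=1.550779236; dist=6371·c=9880.015 ≈ 9880.0 km; running total=60033.1 km
Leg 6 bearing: y=sinΔλ·cosφ2=-0.70440217, x=cosφ1·sinφ2-sinφ1·cosφ2·cosΔλ=0.70951882; θ=atan2(y, x)=-44.7927° <0 so +360° → 315.2073° ≈ 315.2°
Leg 7: φ1=0.2881364, φ2=0.0329309, Δφ=-0.2552055, Δλ=2.2518936 rad; a=sin²(Δφ/2)+cosφ1·cosφ2·sin²(Δλ/2)=0.7970026699; c=2·atan2(√a, √(1-a))=2.206824980; dist=6371·c=14059.682 ≈ 14059.7 km; running total=74092.8 km
Leg 7 bearing: y=sinΔλ·cosφ2=0.77646108, x=cosφ1·sinφ2-sinφ1·cosφ2·cosΔλ=0.21039450; θ=atan2(y, x)=74.8389° ≈ 74.8°

Leg 1: dist=13657.4 km, bearing=19.2°
Leg 2: dist=7370.9 km, bearing=14.0°
Leg 3: dist=7870.2 km, bearing=228.3°
Leg 4: dist=15051.1 km, bearing=28.2°
Leg 5: dist=6203.5 km, bearing=25.7°
Leg 6: dist=9880.0 km, bearing=315.2°
Leg 7: dist=14059.7 km, bearing=74.8°
Total: 74092.8 km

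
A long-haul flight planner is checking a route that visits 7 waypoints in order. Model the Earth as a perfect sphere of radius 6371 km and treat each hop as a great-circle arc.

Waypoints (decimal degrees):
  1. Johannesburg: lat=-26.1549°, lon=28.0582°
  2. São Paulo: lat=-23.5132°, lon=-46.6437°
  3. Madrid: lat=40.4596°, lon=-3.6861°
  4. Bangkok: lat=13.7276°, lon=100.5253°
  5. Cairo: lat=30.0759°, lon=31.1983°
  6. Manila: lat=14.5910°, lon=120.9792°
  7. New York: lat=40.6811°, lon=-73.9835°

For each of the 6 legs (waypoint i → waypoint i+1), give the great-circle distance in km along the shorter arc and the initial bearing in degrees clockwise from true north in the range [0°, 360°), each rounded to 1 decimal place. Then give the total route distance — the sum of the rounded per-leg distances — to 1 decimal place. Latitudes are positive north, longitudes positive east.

Leg 1: dist=7434.2 km, bearing=254.1°
Leg 2: dist=8386.4 km, bearing=32.4°
Leg 3: dist=10182.5 km, bearing=70.4°
Leg 4: dist=7276.2 km, bearing=297.1°
Leg 5: dist=9180.5 km, bearing=77.4°
Leg 6: dist=13678.2 km, bearing=13.5°
Total: 56138.0 km

Leg 1: φ1=-0.4564891, φ2=-0.4103828, Δφ=0.0461064, Δλ=-1.3037941 rad; a=sin²(Δφ/2)+cosφ1·cosφ2·sin²(Δλ/2)=0.3034886563; c=2·atan2(√a, √(1-a))=1.166879821; dist=6371·c=7434.191 ≈ 7434.2 km; running total=7434.2 km
Leg 1 bearing: y=sinΔλ·cosφ2=-0.88447649, x=cosφ1·sinφ2-sinφ1·cosφ2·cosΔλ=-0.25146473; θ=atan2(y, x)=-105.8709° <0 so +360° → 254.1291° ≈ 254.1°
Leg 2: φ1=-0.4103828, φ2=0.7061532, Δφ=1.1165360, Δλ=0.7497516 rad; a=sin²(Δφ/2)+cosφ1·cosφ2·sin²(Δλ/2)=0.3741407449; c=2·atan2(√a, √(1-a))=1.316340794; dist=6371·c=8386.407 ≈ 8386.4 km; running total=15820.6 km
Leg 2 bearing: y=sinΔλ·cosφ2=0.51849587, x=cosφ1·sinφ2-sinφ1·cosφ2·cosΔλ=0.81719020; θ=atan2(y, x)=32.3946° ≈ 32.4°
Leg 3: φ1=0.7061532, φ2=0.2395918, Δφ=-0.4665614, Δλ=1.8188320 rad; a=sin²(Δφ/2)+cosφ1·cosφ2·sin²(Δλ/2)=0.5137328931; c=2·atan2(√a, √(1-a))=1.598265567; dist=6371·c=10182.5499 ≈ 10182.5 km; running total=26003.1 km
Leg 3 bearing: y=sinΔλ·cosφ2=0.94170563, x=cosφ1·sinφ2-sinφ1·cosφ2·cosΔλ=0.33531497; θ=atan2(y, x)=70.4006° ≈ 70.4°
Leg 4: φ1=0.2395918, φ2=0.5249235, Δφ=0.2853317, Δλ=-1.2099844 rad; a=sin²(Δφ/2)+cosφ1·cosφ2·sin²(Δλ/2)=0.2921495978; c=2·atan2(√a, √(1-a))=1.142083122; dist=6371·c=7276.212 ≈ 7276.2 km; running total=33279.3 km
Leg 4 bearing: y=sinΔλ·cosφ2=-0.80964204, x=cosφ1·sinφ2-sinφ1·cosφ2·cosΔλ=0.41433392; θ=atan2(y, x)=-62.8989° <0 so +360° → 297.1011° ≈ 297.1°
Leg 5: φ1=0.5249235, φ2=0.2546610, Δφ=-0.2702625, Δλ=1.5669723 rad; a=sin²(Δφ/2)+cosφ1·cosφ2·sin²(Δλ/2)=0.4352750014; c=2·atan2(√a, √(1-a))=1.440982037; dist=6371·c=9180.497 ≈ 9180.5 km; running total=42459.8 km
Leg 5 bearing: y=sinΔλ·cosφ2=0.96774168, x=cosφ1·sinφ2-sinφ1·cosφ2·cosΔλ=0.21614519; θ=atan2(y, x)=77.4096° ≈ 77.4°
Leg 6: φ1=0.2546610, φ2=0.7100191, Δφ=0.4553581, Δλ=-3.4027410 rad; a=sin²(Δφ/2)+cosφ1·cosφ2·sin²(Δλ/2)=0.7723982745; c=2·atan2(√a, √(1-a))=2.146942805; dist=6371·c=13678.173 ≈ 13678.2 km; running total=56138.0 km
Leg 6 bearing: y=sinΔλ·cosφ2=0.19579836, x=cosφ1·sinφ2-sinφ1·cosφ2·cosΔλ=0.81538931; θ=atan2(y, x)=13.5027° ≈ 13.5°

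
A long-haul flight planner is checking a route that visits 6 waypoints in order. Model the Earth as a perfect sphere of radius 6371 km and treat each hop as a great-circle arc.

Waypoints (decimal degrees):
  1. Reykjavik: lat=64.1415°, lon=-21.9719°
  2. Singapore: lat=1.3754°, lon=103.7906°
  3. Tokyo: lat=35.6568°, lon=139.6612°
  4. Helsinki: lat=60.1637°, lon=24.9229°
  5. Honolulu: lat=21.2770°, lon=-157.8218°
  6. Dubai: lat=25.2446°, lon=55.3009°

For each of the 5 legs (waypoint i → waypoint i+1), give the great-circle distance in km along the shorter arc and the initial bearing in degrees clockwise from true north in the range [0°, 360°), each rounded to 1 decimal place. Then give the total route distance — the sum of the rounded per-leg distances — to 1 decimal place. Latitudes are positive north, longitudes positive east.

Leg 1: φ1=1.1194804, φ2=0.0240053, Δφ=-1.0954751, Δλ=2.1949697 rad; a=sin²(Δφ/2)+cosφ1·cosφ2·sin²(Δλ/2)=0.6166123526; c=2·atan2(√a, √(1-a))=1.806188853; dist=6371·c=11507.229 ≈ 11507.2 km; running total=11507.2 km
Leg 1 bearing: y=sinΔλ·cosφ2=0.81121271, x=cosφ1·sinφ2-sinφ1·cosφ2·cosΔλ=0.53622773; θ=atan2(y, x)=56.5345° ≈ 56.5°
Leg 2: φ1=0.0240053, φ2=0.6223286, Δφ=0.5983233, Δλ=0.6260601 rad; a=sin²(Δφ/2)+cosφ1·cosφ2·sin²(Δλ/2)=0.1638878064; c=2·atan2(√a, √(1-a))=0.833587104; dist=6371·c=5310.783 ≈ 5310.8 km; running total=16818.0 km
Leg 2 bearing: y=sinΔλ·cosφ2=0.47610340, x=cosφ1·sinφ2-sinφ1·cosφ2·cosΔλ=0.56695673; θ=atan2(y, x)=40.0219° ≈ 40.0°
Leg 3: φ1=0.6223286, φ2=1.0500547, Δφ=0.4277261, Δλ=-2.0025611 rad; a=sin²(Δφ/2)+cosφ1·cosφ2·sin²(Δλ/2)=0.3317531235; c=2·atan2(√a, √(1-a))=1.227605291; dist=6371·c=7821.073 ≈ 7821.1 km; running total=24639.1 km
Leg 3 bearing: y=sinΔλ·cosφ2=-0.45186522, x=cosφ1·sinφ2-sinφ1·cosφ2·cosΔλ=0.82618992; θ=atan2(y, x)=-28.6754° <0 so +360° → 331.3246° ≈ 331.3°
Leg 4: φ1=1.0500547, φ2=0.3713537, Δφ=-0.6787010, Δλ=-3.1894967 rad; a=sin²(Δφ/2)+cosφ1·cosφ2·sin²(Δλ/2)=0.5741505493; c=2·atan2(√a, √(1-a))=1.719646480; dist=6371·c=10955.868 ≈ 10955.9 km; running total=35595.0 km
Leg 4 bearing: y=sinΔλ·cosφ2=0.04462170, x=cosφ1·sinφ2-sinφ1·cosφ2·cosΔλ=0.98793506; θ=atan2(y, x)=2.5861° ≈ 2.6°
Leg 5: φ1=0.3713537, φ2=0.4406014, Δφ=0.0692477, Δλ=3.7196928 rad; a=sin²(Δφ/2)+cosφ1·cosφ2·sin²(Δλ/2)=0.7755605701; c=2·atan2(√a, √(1-a))=2.154503577; dist=6371·c=13726.342 ≈ 13726.3 km; running total=49321.3 km
Leg 5 bearing: y=sinΔλ·cosφ2=-0.49424684, x=cosφ1·sinφ2-sinφ1·cosφ2·cosΔλ=0.67229871; θ=atan2(y, x)=-36.3218° <0 so +360° → 323.6782° ≈ 323.7°

Leg 1: dist=11507.2 km, bearing=56.5°
Leg 2: dist=5310.8 km, bearing=40.0°
Leg 3: dist=7821.1 km, bearing=331.3°
Leg 4: dist=10955.9 km, bearing=2.6°
Leg 5: dist=13726.3 km, bearing=323.7°
Total: 49321.3 km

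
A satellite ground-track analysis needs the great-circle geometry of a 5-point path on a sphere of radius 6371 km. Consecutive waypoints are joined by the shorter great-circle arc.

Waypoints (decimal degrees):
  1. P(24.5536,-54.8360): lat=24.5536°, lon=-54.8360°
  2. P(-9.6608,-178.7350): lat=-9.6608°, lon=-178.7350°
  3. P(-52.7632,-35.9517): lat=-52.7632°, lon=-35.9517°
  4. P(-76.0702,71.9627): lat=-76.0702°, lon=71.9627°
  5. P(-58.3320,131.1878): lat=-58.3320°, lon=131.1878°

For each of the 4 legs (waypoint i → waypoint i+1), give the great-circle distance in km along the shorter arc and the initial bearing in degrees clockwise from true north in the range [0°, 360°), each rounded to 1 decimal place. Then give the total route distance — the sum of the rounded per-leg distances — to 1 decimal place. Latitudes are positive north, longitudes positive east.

Leg 1: dist=13870.3 km, bearing=275.3°
Leg 2: dist=12227.5 km, bearing=157.1°
Leg 3: dist=4813.4 km, bearing=160.5°
Leg 4: dist=3006.0 km, bearing=82.9°
Total: 33917.2 km

Leg 1: φ1=0.4285412, φ2=-0.1686128, Δφ=-0.5971539, Δλ=-2.1624455 rad; a=sin²(Δφ/2)+cosφ1·cosφ2·sin²(Δλ/2)=0.7849185031; c=2·atan2(√a, √(1-a))=2.177103821; dist=6371·c=13870.328 ≈ 13870.3 km; running total=13870.3 km
Leg 1 bearing: y=sinΔλ·cosφ2=-0.81825107, x=cosφ1·sinφ2-sinφ1·cosφ2·cosΔλ=0.07583513; θ=atan2(y, x)=-84.7050° <0 so +360° → 275.2950° ≈ 275.3°
Leg 2: φ1=-0.1686128, φ2=-0.9208916, Δφ=-0.7522788, Δλ=2.4920387 rad; a=sin²(Δφ/2)+cosφ1·cosφ2·sin²(Δλ/2)=0.6707218957; c=2·atan2(√a, √(1-a))=1.919248905; dist=6371·c=12227.535 ≈ 12227.5 km; running total=26097.8 km
Leg 2 bearing: y=sinΔλ·cosφ2=0.36598979, x=cosφ1·sinφ2-sinφ1·cosφ2·cosΔλ=-0.86571797; θ=atan2(y, x)=157.0834° ≈ 157.1°
Leg 3: φ1=-0.9208916, φ2=-1.3276755, Δφ=-0.4067839, Δλ=1.8834616 rad; a=sin²(Δφ/2)+cosφ1·cosφ2·sin²(Δλ/2)=0.1360397254; c=2·atan2(√a, √(1-a))=0.755512045; dist=6371·c=4813.367 ≈ 4813.4 km; running total=30911.2 km
Leg 3 bearing: y=sinΔλ·cosφ2=0.22906147, x=cosφ1·sinφ2-sinφ1·cosφ2·cosΔλ=-0.64626815; θ=atan2(y, x)=160.4838° ≈ 160.5°
Leg 4: φ1=-1.3276755, φ2=-1.0180855, Δφ=0.3095900, Δλ=1.0336730 rad; a=sin²(Δφ/2)+cosφ1·cosφ2·sin²(Δλ/2)=0.0546294606; c=2·atan2(√a, √(1-a))=0.471823257; dist=6371·c=3005.986 ≈ 3006.0 km; running total=33917.2 km
Leg 4 bearing: y=sinΔλ·cosφ2=0.45106856, x=cosφ1·sinφ2-sinφ1·cosφ2·cosΔλ=0.05583442; θ=atan2(y, x)=82.9437° ≈ 82.9°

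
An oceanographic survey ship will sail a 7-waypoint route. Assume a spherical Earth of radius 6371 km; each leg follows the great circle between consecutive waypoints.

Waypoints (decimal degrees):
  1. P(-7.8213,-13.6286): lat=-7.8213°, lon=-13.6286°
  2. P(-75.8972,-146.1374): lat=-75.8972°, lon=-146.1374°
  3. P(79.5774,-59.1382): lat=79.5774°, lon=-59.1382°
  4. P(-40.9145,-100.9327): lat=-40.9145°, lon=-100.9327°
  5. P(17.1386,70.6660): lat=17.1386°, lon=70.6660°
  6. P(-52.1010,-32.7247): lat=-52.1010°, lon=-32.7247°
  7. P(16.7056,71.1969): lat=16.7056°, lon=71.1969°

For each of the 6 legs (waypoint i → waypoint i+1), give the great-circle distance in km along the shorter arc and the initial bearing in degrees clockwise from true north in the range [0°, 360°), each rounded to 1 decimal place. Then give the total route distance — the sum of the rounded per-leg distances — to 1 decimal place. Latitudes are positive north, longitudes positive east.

Leg 1: dist=10205.9 km, bearing=190.4°
Leg 2: dist=18023.8 km, bearing=36.0°
Leg 3: dist=13658.5 km, bearing=216.8°
Leg 4: dist=17251.4 km, bearing=160.6°
Leg 5: dist=12411.8 km, bearing=220.0°
Leg 6: dist=12411.1 km, bearing=90.3°
Total: 83962.5 km

Leg 1: φ1=-0.1365074, φ2=-1.3246560, Δφ=-1.1881486, Δλ=-2.3127148 rad; a=sin²(Δφ/2)+cosφ1·cosφ2·sin²(Δλ/2)=0.5155647877; c=2·atan2(√a, √(1-a))=1.601930932; dist=6371·c=10205.902 ≈ 10205.9 km; running total=10205.9 km
Leg 1 bearing: y=sinΔλ·cosφ2=-0.17962149, x=cosφ1·sinφ2-sinφ1·cosφ2·cosΔλ=-0.98324314; θ=atan2(y, x)=-169.6472° <0 so +360° → 190.3528° ≈ 190.4°
Leg 2: φ1=-1.3246560, φ2=1.3888876, Δφ=2.7135437, Δλ=1.5184225 rad; a=sin²(Δφ/2)+cosφ1·cosφ2·sin²(Δλ/2)=0.9757750019; c=2·atan2(√a, √(1-a))=2.829034292; dist=6371·c=18023.777 ≈ 18023.8 km; running total=28229.7 km
Leg 2 bearing: y=sinΔλ·cosφ2=0.18065904, x=cosφ1·sinφ2-sinφ1·cosφ2·cosΔλ=0.24882705; θ=atan2(y, x)=35.9812° ≈ 36.0°
Leg 3: φ1=1.3888876, φ2=-0.7140927, Δφ=-2.1029804, Δλ=-0.7294516 rad; a=sin²(Δφ/2)+cosφ1·cosφ2·sin²(Δλ/2)=0.7711017965; c=2·atan2(√a, √(1-a))=2.143853777; dist=6371·c=13658.492 ≈ 13658.5 km; running total=41888.2 km
Leg 3 bearing: y=sinΔλ·cosφ2=-0.50363634, x=cosφ1·sinφ2-sinφ1·cosφ2·cosΔλ=-0.67258137; θ=atan2(y, x)=-143.1737° <0 so +360° → 216.8263° ≈ 216.8°
Leg 4: φ1=-0.7140927, φ2=0.2991250, Δφ=1.0132177, Δλ=2.9949623 rad; a=sin²(Δφ/2)+cosφ1·cosφ2·sin²(Δλ/2)=0.9536900755; c=2·atan2(√a, √(1-a))=2.707804714; dist=6371·c=17251.424 ≈ 17251.4 km; running total=59139.6 km
Leg 4 bearing: y=sinΔλ·cosφ2=0.13961762, x=cosφ1·sinφ2-sinφ1·cosφ2·cosΔλ=-0.39644443; θ=atan2(y, x)=160.5990° ≈ 160.6°
Leg 5: φ1=0.2991250, φ2=-0.9093340, Δφ=-1.2084590, Δλ=-1.8045081 rad; a=sin²(Δφ/2)+cosφ1·cosφ2·sin²(Δλ/2)=0.6842379072; c=2·atan2(√a, √(1-a))=1.948165265; dist=6371·c=12411.761 ≈ 12411.8 km; running total=71551.4 km
Leg 5 bearing: y=sinΔλ·cosφ2=-0.59757153, x=cosφ1·sinφ2-sinφ1·cosφ2·cosΔλ=-0.71213331; θ=atan2(y, x)=-139.9990° <0 so +360° → 220.0010° ≈ 220.0°
Leg 6: φ1=-0.9093340, φ2=0.2915677, Δφ=1.2009017, Δλ=1.8137741 rad; a=sin²(Δφ/2)+cosφ1·cosφ2·sin²(Δλ/2)=0.6841905025; c=2·atan2(√a, √(1-a))=1.948063282; dist=6371·c=12411.111 ≈ 12411.1 km; running total=83962.5 km
Leg 6 bearing: y=sinΔλ·cosφ2=0.92966001, x=cosφ1·sinφ2-sinφ1·cosφ2·cosΔλ=-0.00526380; θ=atan2(y, x)=90.3244° ≈ 90.3°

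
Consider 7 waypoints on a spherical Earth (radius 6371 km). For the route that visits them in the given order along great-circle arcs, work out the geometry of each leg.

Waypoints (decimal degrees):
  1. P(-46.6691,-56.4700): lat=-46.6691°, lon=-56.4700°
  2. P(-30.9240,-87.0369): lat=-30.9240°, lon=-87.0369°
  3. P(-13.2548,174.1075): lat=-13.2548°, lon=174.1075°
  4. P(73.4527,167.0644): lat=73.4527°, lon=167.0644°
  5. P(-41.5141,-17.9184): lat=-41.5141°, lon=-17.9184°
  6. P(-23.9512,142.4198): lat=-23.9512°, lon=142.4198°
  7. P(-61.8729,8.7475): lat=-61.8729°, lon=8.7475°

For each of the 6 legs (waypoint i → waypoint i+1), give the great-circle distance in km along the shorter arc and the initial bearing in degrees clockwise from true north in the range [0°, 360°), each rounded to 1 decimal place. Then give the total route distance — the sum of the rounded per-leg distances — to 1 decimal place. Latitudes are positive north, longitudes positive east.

Leg 1: φ1=-0.8145295, φ2=-0.5397256, Δφ=0.2748038, Δλ=-0.5334930 rad; a=sin²(Δφ/2)+cosφ1·cosφ2·sin²(Δλ/2)=0.0596624586; c=2·atan2(√a, √(1-a))=0.493510944; dist=6371·c=3144.158 ≈ 3144.2 km; running total=3144.2 km
Leg 1 bearing: y=sinΔλ·cosφ2=-0.43625439, x=cosφ1·sinφ2-sinφ1·cosφ2·cosΔλ=0.18464426; θ=atan2(y, x)=-67.0595° <0 so +360° → 292.9405° ≈ 292.9°
Leg 2: φ1=-0.5397256, φ2=-0.2313399, Δφ=0.3083857, Δλ=4.5578296 rad; a=sin²(Δφ/2)+cosφ1·cosφ2·sin²(Δλ/2)=0.5053576067; c=2·atan2(√a, √(1-a))=1.581511745; dist=6371·c=10075.811 ≈ 10075.8 km; running total=13220.0 km
Leg 2 bearing: y=sinΔλ·cosφ2=-0.96175707, x=cosφ1·sinφ2-sinφ1·cosφ2·cosΔλ=-0.27369420; θ=atan2(y, x)=-105.8851° <0 so +360° → 254.1149° ≈ 254.1°
Leg 3: φ1=-0.2313399, φ2=1.2819915, Δφ=1.5133314, Δλ=-0.1229253 rad; a=sin²(Δφ/2)+cosφ1·cosφ2·sin²(Δλ/2)=0.4723292503; c=2·atan2(√a, √(1-a))=1.515426539; dist=6371·c=9654.782 ≈ 9654.8 km; running total=22874.8 km
Leg 3 bearing: y=sinΔλ·cosφ2=-0.03492185, x=cosφ1·sinφ2-sinφ1·cosφ2·cosΔλ=0.99785659; θ=atan2(y, x)=-2.0044° <0 so +360° → 357.9956° ≈ 358.0°
Leg 4: φ1=1.2819915, φ2=-0.7245577, Δφ=-2.0065492, Δλ=-3.2285589 rad; a=sin²(Δφ/2)+cosφ1·cosφ2·sin²(Δλ/2)=0.9239047672; c=2·atan2(√a, √(1-a))=2.582637270; dist=6371·c=16453.982 ≈ 16454.0 km; running total=39328.8 km
Leg 4 bearing: y=sinΔλ·cosφ2=0.06503765, x=cosφ1·sinφ2-sinφ1·cosφ2·cosΔλ=0.52629754; θ=atan2(y, x)=7.0447° ≈ 7.0°
Leg 5: φ1=-0.7245577, φ2=-0.4180273, Δφ=0.3065304, Δλ=2.7984295 rad; a=sin²(Δφ/2)+cosφ1·cosφ2·sin²(Δλ/2)=0.6876726604; c=2·atan2(√a, √(1-a))=1.955565634; dist=6371·c=12458.909 ≈ 12458.9 km; running total=51787.7 km
Leg 5 bearing: y=sinΔλ·cosφ2=0.30749480, x=cosφ1·sinφ2-sinφ1·cosφ2·cosΔλ=-0.87439284; θ=atan2(y, x)=160.6249° ≈ 160.6°
Leg 6: φ1=-0.4180273, φ2=-1.0798858, Δφ=-0.6618585, Δλ=-2.3330218 rad; a=sin²(Δφ/2)+cosφ1·cosφ2·sin²(Δλ/2)=0.4697446934; c=2·atan2(√a, √(1-a))=1.510248726; dist=6371·c=9621.795 ≈ 9621.8 km; running total=61409.5 km
Leg 6 bearing: y=sinΔλ·cosφ2=-0.34098515, x=cosφ1·sinφ2-sinφ1·cosφ2·cosΔλ=-0.93811918; θ=atan2(y, x)=-160.0249° <0 so +360° → 199.9751° ≈ 200.0°

Leg 1: dist=3144.2 km, bearing=292.9°
Leg 2: dist=10075.8 km, bearing=254.1°
Leg 3: dist=9654.8 km, bearing=358.0°
Leg 4: dist=16454.0 km, bearing=7.0°
Leg 5: dist=12458.9 km, bearing=160.6°
Leg 6: dist=9621.8 km, bearing=200.0°
Total: 61409.5 km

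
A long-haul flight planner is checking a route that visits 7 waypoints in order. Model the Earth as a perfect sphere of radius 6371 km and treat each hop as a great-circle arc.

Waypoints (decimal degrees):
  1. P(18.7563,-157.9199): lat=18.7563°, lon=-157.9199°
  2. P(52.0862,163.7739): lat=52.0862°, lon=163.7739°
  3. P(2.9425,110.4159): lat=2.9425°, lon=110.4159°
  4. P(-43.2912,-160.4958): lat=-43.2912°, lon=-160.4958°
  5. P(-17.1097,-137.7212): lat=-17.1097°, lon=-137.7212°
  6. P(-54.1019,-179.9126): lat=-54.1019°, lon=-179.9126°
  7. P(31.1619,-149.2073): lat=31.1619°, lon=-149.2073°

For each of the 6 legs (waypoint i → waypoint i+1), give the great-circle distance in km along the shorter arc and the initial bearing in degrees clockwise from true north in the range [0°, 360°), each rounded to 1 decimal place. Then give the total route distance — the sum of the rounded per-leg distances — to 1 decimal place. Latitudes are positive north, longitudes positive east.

Leg 1: φ1=0.3273592, φ2=0.9090757, Δφ=0.5817165, Δλ=5.6146160 rad; a=sin²(Δφ/2)+cosφ1·cosφ2·sin²(Δλ/2)=0.1448723670; c=2·atan2(√a, √(1-a))=0.780935561; dist=6371·c=4975.340 ≈ 4975.3 km; running total=4975.3 km
Leg 1 bearing: y=sinΔλ·cosφ2=-0.38089105, x=cosφ1·sinφ2-sinφ1·cosφ2·cosΔλ=0.59199617; θ=atan2(y, x)=-32.7573° <0 so +360° → 327.2427° ≈ 327.2°
Leg 2: φ1=0.9090757, φ2=0.0513563, Δφ=-0.8577194, Δλ=-0.9312728 rad; a=sin²(Δφ/2)+cosφ1·cosφ2·sin²(Δλ/2)=0.2966287641; c=2·atan2(√a, √(1-a))=1.151910926; dist=6371·c=7338.825 ≈ 7338.8 km; running total=12314.1 km
Leg 2 bearing: y=sinΔλ·cosφ2=-0.80132231, x=cosφ1·sinφ2-sinφ1·cosφ2·cosΔλ=-0.43868339; θ=atan2(y, x)=-118.6985° <0 so +360° → 241.3015° ≈ 241.3°
Leg 3: φ1=0.0513563, φ2=-0.7555740, Δφ=-0.8069303, Δλ=-4.7283011 rad; a=sin²(Δφ/2)+cosφ1·cosφ2·sin²(Δλ/2)=0.5118167622; c=2·atan2(√a, √(1-a))=1.594432052; dist=6371·c=10158.127 ≈ 10158.1 km; running total=22472.2 km
Leg 3 bearing: y=sinΔλ·cosφ2=0.72778594, x=cosφ1·sinφ2-sinφ1·cosφ2·cosΔλ=-0.68539703; θ=atan2(y, x)=133.2819° ≈ 133.3°
Leg 4: φ1=-0.7555740, φ2=-0.2986206, Δφ=0.4569534, Δλ=0.3974918 rad; a=sin²(Δφ/2)+cosφ1·cosφ2·sin²(Δλ/2)=0.0784183551; c=2·atan2(√a, √(1-a))=0.567656500; dist=6371·c=3616.540 ≈ 3616.5 km; running total=26088.7 km
Leg 4 bearing: y=sinΔλ·cosφ2=0.36997477, x=cosφ1·sinφ2-sinφ1·cosφ2·cosΔλ=0.39012092; θ=atan2(y, x)=43.4817° ≈ 43.5°
Leg 5: φ1=-0.2986206, φ2=-0.9442563, Δφ=-0.6456357, Δλ=-0.7363788 rad; a=sin²(Δφ/2)+cosφ1·cosφ2·sin²(Δλ/2)=0.1732390350; c=2·atan2(√a, √(1-a))=0.858568131; dist=6371·c=5469.938 ≈ 5469.9 km; running total=31558.6 km
Leg 5 bearing: y=sinΔλ·cosφ2=-0.39379514, x=cosφ1·sinφ2-sinφ1·cosφ2·cosΔλ=-0.64640117; θ=atan2(y, x)=-148.6497° <0 so +360° → 211.3503° ≈ 211.4°
Leg 6: φ1=-0.9442563, φ2=0.5438778, Δφ=1.4881340, Δλ=0.5359086 rad; a=sin²(Δφ/2)+cosφ1·cosφ2·sin²(Δλ/2)=0.4938866803; c=2·atan2(√a, √(1-a))=1.558569383; dist=6371·c=9929.646 ≈ 9929.6 km; running total=41488.2 km
Leg 6 bearing: y=sinΔλ·cosφ2=0.43694400, x=cosφ1·sinφ2-sinφ1·cosφ2·cosΔλ=0.89940561; θ=atan2(y, x)=25.9111° ≈ 25.9°

Leg 1: dist=4975.3 km, bearing=327.2°
Leg 2: dist=7338.8 km, bearing=241.3°
Leg 3: dist=10158.1 km, bearing=133.3°
Leg 4: dist=3616.5 km, bearing=43.5°
Leg 5: dist=5469.9 km, bearing=211.4°
Leg 6: dist=9929.6 km, bearing=25.9°
Total: 41488.2 km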